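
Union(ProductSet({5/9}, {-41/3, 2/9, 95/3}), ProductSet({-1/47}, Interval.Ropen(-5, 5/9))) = Union(ProductSet({-1/47}, Interval.Ropen(-5, 5/9)), ProductSet({5/9}, {-41/3, 2/9, 95/3}))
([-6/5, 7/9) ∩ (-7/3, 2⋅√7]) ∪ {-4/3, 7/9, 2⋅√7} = {-4/3, 2⋅√7} ∪ [-6/5, 7/9]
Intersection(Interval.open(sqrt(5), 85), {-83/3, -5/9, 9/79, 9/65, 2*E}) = {2*E}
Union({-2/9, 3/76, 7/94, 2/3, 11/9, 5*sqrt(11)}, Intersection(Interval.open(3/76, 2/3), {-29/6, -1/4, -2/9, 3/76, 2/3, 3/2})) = {-2/9, 3/76, 7/94, 2/3, 11/9, 5*sqrt(11)}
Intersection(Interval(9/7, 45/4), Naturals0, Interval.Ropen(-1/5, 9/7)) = EmptySet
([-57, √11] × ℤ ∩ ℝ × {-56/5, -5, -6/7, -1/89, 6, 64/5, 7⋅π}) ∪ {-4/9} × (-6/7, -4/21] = ({-4/9} × (-6/7, -4/21]) ∪ ([-57, √11] × {-5, 6})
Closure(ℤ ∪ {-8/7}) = ℤ ∪ {-8/7}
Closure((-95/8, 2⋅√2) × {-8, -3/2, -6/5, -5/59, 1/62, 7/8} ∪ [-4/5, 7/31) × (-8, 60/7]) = ({-4/5, 7/31} × [-8, 60/7]) ∪ ([-4/5, 7/31] × {-8, 60/7}) ∪ ([-4/5, 7/31) × (-8, 60/7]) ∪ ([-95/8, 2⋅√2] × {-8, -3/2, -6/5, -5/59, 1/62, 7/8})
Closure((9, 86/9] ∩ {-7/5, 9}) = ∅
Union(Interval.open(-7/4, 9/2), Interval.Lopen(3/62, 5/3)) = Interval.open(-7/4, 9/2)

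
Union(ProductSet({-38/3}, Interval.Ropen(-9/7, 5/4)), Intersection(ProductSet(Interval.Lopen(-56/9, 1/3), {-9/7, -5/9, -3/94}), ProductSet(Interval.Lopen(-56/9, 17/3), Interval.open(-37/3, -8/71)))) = Union(ProductSet({-38/3}, Interval.Ropen(-9/7, 5/4)), ProductSet(Interval.Lopen(-56/9, 1/3), {-9/7, -5/9}))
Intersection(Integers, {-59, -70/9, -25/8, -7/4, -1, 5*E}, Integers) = {-59, -1}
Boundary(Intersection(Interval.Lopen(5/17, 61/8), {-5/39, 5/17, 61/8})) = {61/8}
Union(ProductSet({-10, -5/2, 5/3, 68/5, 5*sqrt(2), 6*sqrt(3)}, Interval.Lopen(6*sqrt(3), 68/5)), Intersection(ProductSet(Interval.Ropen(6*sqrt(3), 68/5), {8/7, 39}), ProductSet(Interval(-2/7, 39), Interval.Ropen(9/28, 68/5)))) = Union(ProductSet({-10, -5/2, 5/3, 68/5, 5*sqrt(2), 6*sqrt(3)}, Interval.Lopen(6*sqrt(3), 68/5)), ProductSet(Interval.Ropen(6*sqrt(3), 68/5), {8/7}))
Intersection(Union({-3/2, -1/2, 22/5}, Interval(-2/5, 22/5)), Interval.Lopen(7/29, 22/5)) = Interval.Lopen(7/29, 22/5)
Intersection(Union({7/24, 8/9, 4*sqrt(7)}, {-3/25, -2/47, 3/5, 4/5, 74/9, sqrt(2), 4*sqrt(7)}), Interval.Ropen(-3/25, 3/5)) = {-3/25, -2/47, 7/24}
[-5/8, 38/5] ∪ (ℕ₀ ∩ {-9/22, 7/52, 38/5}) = [-5/8, 38/5]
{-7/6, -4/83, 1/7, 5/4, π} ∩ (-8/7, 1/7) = {-4/83}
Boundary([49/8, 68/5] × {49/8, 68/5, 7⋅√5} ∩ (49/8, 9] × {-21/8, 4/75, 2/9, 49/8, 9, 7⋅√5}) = [49/8, 9] × {49/8, 7⋅√5}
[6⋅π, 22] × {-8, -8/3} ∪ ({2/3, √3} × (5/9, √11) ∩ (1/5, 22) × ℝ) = ([6⋅π, 22] × {-8, -8/3}) ∪ ({2/3, √3} × (5/9, √11))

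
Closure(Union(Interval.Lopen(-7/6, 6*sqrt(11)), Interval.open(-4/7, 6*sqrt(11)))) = Interval(-7/6, 6*sqrt(11))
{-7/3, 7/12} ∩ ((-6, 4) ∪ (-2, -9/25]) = {-7/3, 7/12}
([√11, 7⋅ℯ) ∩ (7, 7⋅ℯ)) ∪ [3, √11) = [3, √11) ∪ (7, 7⋅ℯ)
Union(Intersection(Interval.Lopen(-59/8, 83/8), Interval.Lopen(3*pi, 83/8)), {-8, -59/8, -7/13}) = Union({-8, -59/8, -7/13}, Interval.Lopen(3*pi, 83/8))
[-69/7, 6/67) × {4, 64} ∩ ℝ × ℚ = [-69/7, 6/67) × {4, 64}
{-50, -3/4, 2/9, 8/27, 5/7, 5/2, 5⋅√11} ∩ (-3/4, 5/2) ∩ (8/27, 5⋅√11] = {5/7}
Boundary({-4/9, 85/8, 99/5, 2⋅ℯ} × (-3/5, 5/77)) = {-4/9, 85/8, 99/5, 2⋅ℯ} × [-3/5, 5/77]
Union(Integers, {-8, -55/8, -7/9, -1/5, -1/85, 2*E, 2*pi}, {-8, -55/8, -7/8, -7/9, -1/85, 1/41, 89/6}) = Union({-55/8, -7/8, -7/9, -1/5, -1/85, 1/41, 89/6, 2*E, 2*pi}, Integers)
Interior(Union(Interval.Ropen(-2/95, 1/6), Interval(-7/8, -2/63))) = Union(Interval.open(-7/8, -2/63), Interval.open(-2/95, 1/6))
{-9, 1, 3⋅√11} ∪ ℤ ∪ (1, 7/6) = ℤ ∪ [1, 7/6) ∪ {3⋅√11}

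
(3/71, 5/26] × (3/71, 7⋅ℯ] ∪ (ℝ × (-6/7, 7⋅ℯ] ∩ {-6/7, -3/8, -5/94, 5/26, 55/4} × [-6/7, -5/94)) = ({-6/7, -3/8, -5/94, 5/26, 55/4} × (-6/7, -5/94)) ∪ ((3/71, 5/26] × (3/71, 7⋅ℯ])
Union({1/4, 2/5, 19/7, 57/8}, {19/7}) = {1/4, 2/5, 19/7, 57/8}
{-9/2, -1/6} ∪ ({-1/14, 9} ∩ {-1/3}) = {-9/2, -1/6}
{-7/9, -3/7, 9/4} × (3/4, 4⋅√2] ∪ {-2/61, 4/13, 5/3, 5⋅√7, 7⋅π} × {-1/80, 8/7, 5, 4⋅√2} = ({-7/9, -3/7, 9/4} × (3/4, 4⋅√2]) ∪ ({-2/61, 4/13, 5/3, 5⋅√7, 7⋅π} × {-1/80, 8/7, 5, 4⋅√2})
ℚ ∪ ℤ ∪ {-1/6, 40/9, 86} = ℚ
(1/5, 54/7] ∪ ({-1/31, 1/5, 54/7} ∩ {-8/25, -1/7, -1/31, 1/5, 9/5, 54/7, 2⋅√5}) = {-1/31} ∪ [1/5, 54/7]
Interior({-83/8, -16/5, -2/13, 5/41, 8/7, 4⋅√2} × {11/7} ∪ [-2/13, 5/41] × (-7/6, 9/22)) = (-2/13, 5/41) × (-7/6, 9/22)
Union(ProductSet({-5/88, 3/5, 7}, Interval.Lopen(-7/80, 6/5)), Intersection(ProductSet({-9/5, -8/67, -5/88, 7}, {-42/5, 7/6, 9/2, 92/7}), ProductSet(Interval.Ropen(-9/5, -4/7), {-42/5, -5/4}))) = Union(ProductSet({-9/5}, {-42/5}), ProductSet({-5/88, 3/5, 7}, Interval.Lopen(-7/80, 6/5)))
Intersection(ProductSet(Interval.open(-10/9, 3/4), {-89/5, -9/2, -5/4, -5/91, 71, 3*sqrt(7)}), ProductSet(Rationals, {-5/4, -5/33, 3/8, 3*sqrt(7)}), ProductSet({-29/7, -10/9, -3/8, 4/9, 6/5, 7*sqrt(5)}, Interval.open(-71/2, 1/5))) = ProductSet({-3/8, 4/9}, {-5/4})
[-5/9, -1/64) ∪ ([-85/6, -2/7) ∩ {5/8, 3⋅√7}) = [-5/9, -1/64)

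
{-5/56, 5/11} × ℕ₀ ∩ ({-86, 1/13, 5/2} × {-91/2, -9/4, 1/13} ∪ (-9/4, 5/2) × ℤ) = {-5/56, 5/11} × ℕ₀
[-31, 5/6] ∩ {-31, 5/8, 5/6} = {-31, 5/8, 5/6}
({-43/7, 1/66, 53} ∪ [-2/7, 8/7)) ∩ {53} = {53}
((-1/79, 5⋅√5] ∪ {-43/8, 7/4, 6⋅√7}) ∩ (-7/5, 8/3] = (-1/79, 8/3]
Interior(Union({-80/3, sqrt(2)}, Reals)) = Reals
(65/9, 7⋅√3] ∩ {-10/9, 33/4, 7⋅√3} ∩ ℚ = {33/4}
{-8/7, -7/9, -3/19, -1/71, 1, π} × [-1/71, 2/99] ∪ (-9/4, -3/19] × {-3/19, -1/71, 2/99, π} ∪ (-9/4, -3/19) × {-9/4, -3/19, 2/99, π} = ((-9/4, -3/19] × {-3/19, -1/71, 2/99, π}) ∪ ((-9/4, -3/19) × {-9/4, -3/19, 2/99, π}) ∪ ({-8/7, -7/9, -3/19, -1/71, 1, π} × [-1/71, 2/99])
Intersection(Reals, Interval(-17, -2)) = Interval(-17, -2)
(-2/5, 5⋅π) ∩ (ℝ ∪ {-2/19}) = (-2/5, 5⋅π)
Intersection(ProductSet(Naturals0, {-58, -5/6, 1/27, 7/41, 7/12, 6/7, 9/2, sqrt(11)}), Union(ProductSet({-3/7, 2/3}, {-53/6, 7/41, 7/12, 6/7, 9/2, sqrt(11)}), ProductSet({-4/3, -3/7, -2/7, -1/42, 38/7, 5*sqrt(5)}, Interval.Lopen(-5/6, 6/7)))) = EmptySet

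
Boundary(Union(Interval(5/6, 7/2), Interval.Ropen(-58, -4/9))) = {-58, -4/9, 5/6, 7/2}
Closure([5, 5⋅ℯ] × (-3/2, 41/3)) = [5, 5⋅ℯ] × [-3/2, 41/3]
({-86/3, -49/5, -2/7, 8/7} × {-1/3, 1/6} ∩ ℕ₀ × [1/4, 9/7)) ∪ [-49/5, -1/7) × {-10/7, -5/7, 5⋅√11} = [-49/5, -1/7) × {-10/7, -5/7, 5⋅√11}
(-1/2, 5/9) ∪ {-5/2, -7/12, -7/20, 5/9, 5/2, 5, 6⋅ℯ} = {-5/2, -7/12, 5/2, 5, 6⋅ℯ} ∪ (-1/2, 5/9]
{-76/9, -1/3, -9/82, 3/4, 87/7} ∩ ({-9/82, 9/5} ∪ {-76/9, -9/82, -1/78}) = {-76/9, -9/82}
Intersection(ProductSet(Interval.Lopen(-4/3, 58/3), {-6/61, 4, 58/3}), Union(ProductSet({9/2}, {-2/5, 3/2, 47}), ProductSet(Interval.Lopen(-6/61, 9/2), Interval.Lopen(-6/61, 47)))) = ProductSet(Interval.Lopen(-6/61, 9/2), {4, 58/3})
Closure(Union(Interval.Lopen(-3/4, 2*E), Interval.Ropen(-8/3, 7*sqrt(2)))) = Interval(-8/3, 7*sqrt(2))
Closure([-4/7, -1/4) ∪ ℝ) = (-∞, ∞)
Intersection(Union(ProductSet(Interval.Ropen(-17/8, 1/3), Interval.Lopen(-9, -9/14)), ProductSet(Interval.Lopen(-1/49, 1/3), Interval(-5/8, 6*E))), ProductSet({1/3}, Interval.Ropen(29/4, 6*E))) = ProductSet({1/3}, Interval.Ropen(29/4, 6*E))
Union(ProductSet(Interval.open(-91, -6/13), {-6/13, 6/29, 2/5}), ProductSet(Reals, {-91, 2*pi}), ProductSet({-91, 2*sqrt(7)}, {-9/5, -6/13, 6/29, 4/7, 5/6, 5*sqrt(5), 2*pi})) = Union(ProductSet({-91, 2*sqrt(7)}, {-9/5, -6/13, 6/29, 4/7, 5/6, 5*sqrt(5), 2*pi}), ProductSet(Interval.open(-91, -6/13), {-6/13, 6/29, 2/5}), ProductSet(Reals, {-91, 2*pi}))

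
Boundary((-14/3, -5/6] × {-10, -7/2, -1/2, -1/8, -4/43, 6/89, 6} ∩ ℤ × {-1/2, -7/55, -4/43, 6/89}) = {-4, -3, -2, -1} × {-1/2, -4/43, 6/89}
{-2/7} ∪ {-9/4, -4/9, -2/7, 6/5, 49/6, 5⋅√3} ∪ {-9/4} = {-9/4, -4/9, -2/7, 6/5, 49/6, 5⋅√3}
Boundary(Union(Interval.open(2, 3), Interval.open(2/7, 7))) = {2/7, 7}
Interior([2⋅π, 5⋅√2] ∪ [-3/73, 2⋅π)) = (-3/73, 5⋅√2)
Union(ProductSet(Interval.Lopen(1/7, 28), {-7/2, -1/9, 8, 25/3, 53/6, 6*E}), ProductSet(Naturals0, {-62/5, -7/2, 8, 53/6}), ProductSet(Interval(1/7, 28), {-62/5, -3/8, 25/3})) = Union(ProductSet(Interval(1/7, 28), {-62/5, -3/8, 25/3}), ProductSet(Interval.Lopen(1/7, 28), {-7/2, -1/9, 8, 25/3, 53/6, 6*E}), ProductSet(Naturals0, {-62/5, -7/2, 8, 53/6}))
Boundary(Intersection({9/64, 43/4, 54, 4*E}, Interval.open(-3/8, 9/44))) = {9/64}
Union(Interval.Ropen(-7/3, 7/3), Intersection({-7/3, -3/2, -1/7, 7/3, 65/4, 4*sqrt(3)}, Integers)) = Interval.Ropen(-7/3, 7/3)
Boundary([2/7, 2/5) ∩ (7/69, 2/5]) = {2/7, 2/5}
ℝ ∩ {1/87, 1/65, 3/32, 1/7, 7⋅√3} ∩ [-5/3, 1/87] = {1/87}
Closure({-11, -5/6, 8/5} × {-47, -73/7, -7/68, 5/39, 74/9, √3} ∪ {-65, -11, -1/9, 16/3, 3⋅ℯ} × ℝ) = ({-65, -11, -1/9, 16/3, 3⋅ℯ} × ℝ) ∪ ({-11, -5/6, 8/5} × {-47, -73/7, -7/68, 5/39, 74/9, √3})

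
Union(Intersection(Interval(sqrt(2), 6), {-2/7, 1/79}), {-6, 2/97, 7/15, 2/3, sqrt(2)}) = {-6, 2/97, 7/15, 2/3, sqrt(2)}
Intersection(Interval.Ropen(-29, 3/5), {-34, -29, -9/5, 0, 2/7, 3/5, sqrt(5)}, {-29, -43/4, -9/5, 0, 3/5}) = {-29, -9/5, 0}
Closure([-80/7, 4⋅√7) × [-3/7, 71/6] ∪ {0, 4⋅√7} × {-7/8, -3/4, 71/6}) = ({0, 4⋅√7} × {-7/8, -3/4, 71/6}) ∪ ([-80/7, 4⋅√7] × [-3/7, 71/6])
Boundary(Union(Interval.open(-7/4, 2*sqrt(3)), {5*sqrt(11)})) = {-7/4, 5*sqrt(11), 2*sqrt(3)}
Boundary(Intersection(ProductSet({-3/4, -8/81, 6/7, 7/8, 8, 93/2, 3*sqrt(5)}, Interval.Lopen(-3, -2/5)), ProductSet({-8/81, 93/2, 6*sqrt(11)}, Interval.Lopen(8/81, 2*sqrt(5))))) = EmptySet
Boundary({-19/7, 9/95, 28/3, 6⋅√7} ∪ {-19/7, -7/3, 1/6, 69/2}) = {-19/7, -7/3, 9/95, 1/6, 28/3, 69/2, 6⋅√7}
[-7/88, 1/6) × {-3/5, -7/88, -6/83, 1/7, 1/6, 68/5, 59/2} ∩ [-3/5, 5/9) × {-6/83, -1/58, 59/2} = [-7/88, 1/6) × {-6/83, 59/2}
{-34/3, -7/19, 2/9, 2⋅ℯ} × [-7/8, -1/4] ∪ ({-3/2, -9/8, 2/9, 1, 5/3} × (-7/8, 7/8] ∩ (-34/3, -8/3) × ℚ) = {-34/3, -7/19, 2/9, 2⋅ℯ} × [-7/8, -1/4]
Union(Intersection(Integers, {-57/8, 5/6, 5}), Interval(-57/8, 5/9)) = Union({5}, Interval(-57/8, 5/9))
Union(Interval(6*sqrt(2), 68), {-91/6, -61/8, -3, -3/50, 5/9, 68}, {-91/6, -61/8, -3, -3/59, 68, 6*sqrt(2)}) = Union({-91/6, -61/8, -3, -3/50, -3/59, 5/9}, Interval(6*sqrt(2), 68))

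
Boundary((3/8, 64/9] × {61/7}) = [3/8, 64/9] × {61/7}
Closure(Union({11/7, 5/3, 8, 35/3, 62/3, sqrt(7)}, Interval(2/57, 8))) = Union({35/3, 62/3}, Interval(2/57, 8))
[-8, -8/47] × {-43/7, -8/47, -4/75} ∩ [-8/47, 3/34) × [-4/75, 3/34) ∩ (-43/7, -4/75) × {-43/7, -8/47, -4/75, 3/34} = {-8/47} × {-4/75}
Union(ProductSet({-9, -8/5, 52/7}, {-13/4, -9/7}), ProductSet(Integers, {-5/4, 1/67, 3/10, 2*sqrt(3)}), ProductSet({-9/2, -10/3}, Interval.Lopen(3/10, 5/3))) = Union(ProductSet({-9/2, -10/3}, Interval.Lopen(3/10, 5/3)), ProductSet({-9, -8/5, 52/7}, {-13/4, -9/7}), ProductSet(Integers, {-5/4, 1/67, 3/10, 2*sqrt(3)}))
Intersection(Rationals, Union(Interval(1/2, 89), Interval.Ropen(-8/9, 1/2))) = Intersection(Interval(-8/9, 89), Rationals)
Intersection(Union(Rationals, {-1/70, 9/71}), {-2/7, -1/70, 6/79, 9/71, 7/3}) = {-2/7, -1/70, 6/79, 9/71, 7/3}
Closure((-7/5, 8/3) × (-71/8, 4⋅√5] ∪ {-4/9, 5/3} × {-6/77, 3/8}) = ({-7/5, 8/3} × [-71/8, 4⋅√5]) ∪ ([-7/5, 8/3] × {-71/8, 4⋅√5}) ∪ ((-7/5, 8/3) × (-71/8, 4⋅√5])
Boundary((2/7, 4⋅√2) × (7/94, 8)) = ({2/7, 4⋅√2} × [7/94, 8]) ∪ ([2/7, 4⋅√2] × {7/94, 8})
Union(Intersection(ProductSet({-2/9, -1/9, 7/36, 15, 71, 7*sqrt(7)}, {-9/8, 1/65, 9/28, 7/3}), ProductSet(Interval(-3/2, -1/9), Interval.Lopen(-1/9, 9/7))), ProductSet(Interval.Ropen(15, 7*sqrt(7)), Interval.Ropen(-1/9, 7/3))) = Union(ProductSet({-2/9, -1/9}, {1/65, 9/28}), ProductSet(Interval.Ropen(15, 7*sqrt(7)), Interval.Ropen(-1/9, 7/3)))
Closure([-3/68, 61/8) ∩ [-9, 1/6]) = [-3/68, 1/6]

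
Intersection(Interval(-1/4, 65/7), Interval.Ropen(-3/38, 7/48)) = Interval.Ropen(-3/38, 7/48)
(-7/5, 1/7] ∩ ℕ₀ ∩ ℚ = {0}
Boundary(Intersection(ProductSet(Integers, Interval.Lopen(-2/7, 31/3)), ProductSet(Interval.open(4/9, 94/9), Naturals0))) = ProductSet(Range(1, 11, 1), Range(0, 11, 1))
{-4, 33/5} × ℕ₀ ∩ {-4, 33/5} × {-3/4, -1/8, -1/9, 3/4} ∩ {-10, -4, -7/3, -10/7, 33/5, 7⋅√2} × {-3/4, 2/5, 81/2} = ∅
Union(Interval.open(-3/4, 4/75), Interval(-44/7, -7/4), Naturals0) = Union(Interval(-44/7, -7/4), Interval.open(-3/4, 4/75), Naturals0)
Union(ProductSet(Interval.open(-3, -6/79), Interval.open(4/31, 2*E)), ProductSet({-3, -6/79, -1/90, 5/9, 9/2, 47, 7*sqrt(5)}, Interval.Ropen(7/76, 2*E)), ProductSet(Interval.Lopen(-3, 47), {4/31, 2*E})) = Union(ProductSet({-3, -6/79, -1/90, 5/9, 9/2, 47, 7*sqrt(5)}, Interval.Ropen(7/76, 2*E)), ProductSet(Interval.open(-3, -6/79), Interval.open(4/31, 2*E)), ProductSet(Interval.Lopen(-3, 47), {4/31, 2*E}))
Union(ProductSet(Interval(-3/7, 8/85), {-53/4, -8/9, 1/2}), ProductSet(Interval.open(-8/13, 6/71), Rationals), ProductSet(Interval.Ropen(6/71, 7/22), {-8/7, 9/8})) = Union(ProductSet(Interval.open(-8/13, 6/71), Rationals), ProductSet(Interval(-3/7, 8/85), {-53/4, -8/9, 1/2}), ProductSet(Interval.Ropen(6/71, 7/22), {-8/7, 9/8}))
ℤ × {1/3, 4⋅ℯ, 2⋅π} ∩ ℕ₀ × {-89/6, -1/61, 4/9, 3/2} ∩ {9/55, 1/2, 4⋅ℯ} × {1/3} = ∅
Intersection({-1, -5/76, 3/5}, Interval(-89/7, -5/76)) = {-1, -5/76}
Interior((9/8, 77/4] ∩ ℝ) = (9/8, 77/4)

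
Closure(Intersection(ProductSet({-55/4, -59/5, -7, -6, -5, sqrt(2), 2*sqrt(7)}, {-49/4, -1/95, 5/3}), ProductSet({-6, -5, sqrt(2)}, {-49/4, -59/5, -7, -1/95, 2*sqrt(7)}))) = ProductSet({-6, -5, sqrt(2)}, {-49/4, -1/95})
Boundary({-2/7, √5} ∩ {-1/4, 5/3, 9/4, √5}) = {√5}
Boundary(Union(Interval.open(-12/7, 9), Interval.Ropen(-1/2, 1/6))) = {-12/7, 9}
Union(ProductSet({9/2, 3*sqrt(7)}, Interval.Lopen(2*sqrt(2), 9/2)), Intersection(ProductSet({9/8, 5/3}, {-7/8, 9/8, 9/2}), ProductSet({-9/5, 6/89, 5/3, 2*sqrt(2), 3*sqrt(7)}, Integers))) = ProductSet({9/2, 3*sqrt(7)}, Interval.Lopen(2*sqrt(2), 9/2))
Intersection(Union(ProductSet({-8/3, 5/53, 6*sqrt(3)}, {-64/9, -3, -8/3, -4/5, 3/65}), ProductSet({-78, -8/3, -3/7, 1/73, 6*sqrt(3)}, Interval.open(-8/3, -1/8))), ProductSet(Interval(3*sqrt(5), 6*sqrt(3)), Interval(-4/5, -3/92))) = ProductSet({6*sqrt(3)}, Interval.Ropen(-4/5, -1/8))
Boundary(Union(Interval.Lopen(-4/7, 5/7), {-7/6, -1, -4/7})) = {-7/6, -1, -4/7, 5/7}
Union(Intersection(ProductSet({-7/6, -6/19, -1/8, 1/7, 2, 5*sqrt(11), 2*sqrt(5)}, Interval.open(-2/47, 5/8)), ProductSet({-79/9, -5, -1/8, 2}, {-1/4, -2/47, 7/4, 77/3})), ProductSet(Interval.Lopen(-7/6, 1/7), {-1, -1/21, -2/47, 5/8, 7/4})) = ProductSet(Interval.Lopen(-7/6, 1/7), {-1, -1/21, -2/47, 5/8, 7/4})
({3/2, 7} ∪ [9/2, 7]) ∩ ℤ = {5, 6, 7}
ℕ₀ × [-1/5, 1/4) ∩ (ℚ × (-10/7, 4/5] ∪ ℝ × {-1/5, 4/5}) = ℕ₀ × [-1/5, 1/4)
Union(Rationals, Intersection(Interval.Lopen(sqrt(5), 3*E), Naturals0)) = Union(Range(3, 9, 1), Rationals)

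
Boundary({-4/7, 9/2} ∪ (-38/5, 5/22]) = {-38/5, 5/22, 9/2}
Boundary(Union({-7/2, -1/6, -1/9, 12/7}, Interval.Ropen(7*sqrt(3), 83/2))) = {-7/2, -1/6, -1/9, 12/7, 83/2, 7*sqrt(3)}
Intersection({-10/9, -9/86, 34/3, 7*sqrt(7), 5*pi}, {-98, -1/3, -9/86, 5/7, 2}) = {-9/86}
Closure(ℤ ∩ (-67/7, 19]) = {-9, -8, …, 19}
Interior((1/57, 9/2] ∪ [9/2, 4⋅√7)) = (1/57, 4⋅√7)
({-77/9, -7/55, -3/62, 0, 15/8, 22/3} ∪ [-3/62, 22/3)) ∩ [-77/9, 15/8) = {-77/9, -7/55} ∪ [-3/62, 15/8)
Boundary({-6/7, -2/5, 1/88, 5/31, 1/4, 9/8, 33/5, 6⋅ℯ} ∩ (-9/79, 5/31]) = {1/88, 5/31}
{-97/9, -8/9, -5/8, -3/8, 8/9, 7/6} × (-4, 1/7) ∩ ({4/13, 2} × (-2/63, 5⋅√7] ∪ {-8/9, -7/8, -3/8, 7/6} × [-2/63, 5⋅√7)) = {-8/9, -3/8, 7/6} × [-2/63, 1/7)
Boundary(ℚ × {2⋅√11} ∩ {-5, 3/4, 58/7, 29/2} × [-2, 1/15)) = ∅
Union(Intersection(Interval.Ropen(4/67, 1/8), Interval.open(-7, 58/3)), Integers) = Union(Integers, Interval.Ropen(4/67, 1/8))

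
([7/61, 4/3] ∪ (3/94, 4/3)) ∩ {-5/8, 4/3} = {4/3}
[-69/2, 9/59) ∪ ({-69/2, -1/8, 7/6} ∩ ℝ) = [-69/2, 9/59) ∪ {7/6}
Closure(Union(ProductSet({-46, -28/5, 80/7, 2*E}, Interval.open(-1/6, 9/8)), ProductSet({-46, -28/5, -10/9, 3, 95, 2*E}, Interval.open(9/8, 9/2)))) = Union(ProductSet({-46, -28/5, 80/7, 2*E}, Interval(-1/6, 9/8)), ProductSet({-46, -28/5, -10/9, 3, 95, 2*E}, Interval(9/8, 9/2)))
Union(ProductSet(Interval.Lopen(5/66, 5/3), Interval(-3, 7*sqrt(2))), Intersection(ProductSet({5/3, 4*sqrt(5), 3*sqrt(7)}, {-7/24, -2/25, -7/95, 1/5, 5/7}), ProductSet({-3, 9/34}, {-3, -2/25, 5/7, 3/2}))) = ProductSet(Interval.Lopen(5/66, 5/3), Interval(-3, 7*sqrt(2)))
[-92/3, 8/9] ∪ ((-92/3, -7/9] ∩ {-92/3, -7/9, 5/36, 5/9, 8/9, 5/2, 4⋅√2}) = [-92/3, 8/9]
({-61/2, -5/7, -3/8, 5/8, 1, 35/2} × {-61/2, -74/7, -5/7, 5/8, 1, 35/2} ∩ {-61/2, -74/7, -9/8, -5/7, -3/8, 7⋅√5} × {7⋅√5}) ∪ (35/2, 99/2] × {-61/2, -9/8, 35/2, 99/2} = (35/2, 99/2] × {-61/2, -9/8, 35/2, 99/2}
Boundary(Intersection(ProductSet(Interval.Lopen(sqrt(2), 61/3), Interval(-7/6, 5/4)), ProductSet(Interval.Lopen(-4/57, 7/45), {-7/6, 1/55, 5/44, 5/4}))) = EmptySet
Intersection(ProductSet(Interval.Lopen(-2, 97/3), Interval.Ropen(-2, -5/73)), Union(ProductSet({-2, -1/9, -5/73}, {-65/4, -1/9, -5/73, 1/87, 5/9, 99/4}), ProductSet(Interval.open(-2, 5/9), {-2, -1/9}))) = ProductSet(Interval.open(-2, 5/9), {-2, -1/9})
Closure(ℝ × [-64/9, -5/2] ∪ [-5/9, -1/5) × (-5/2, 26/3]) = (ℝ × [-64/9, -5/2]) ∪ ({-5/9, -1/5} × [-5/2, 26/3]) ∪ ([-5/9, -1/5] × {-5/2, 26/3}) ∪ ([-5/9, -1/5) × (-5/2, 26/3])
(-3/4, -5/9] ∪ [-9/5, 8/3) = [-9/5, 8/3)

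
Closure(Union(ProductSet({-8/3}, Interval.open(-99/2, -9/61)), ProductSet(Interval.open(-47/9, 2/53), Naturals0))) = Union(ProductSet({-8/3}, Interval(-99/2, -9/61)), ProductSet(Interval(-47/9, 2/53), Naturals0))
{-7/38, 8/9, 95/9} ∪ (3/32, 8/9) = {-7/38, 95/9} ∪ (3/32, 8/9]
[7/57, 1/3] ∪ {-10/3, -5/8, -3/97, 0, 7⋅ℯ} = {-10/3, -5/8, -3/97, 0, 7⋅ℯ} ∪ [7/57, 1/3]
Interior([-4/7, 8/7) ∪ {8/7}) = (-4/7, 8/7)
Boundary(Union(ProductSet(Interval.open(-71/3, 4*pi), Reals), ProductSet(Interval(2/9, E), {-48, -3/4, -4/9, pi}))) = ProductSet({-71/3, 4*pi}, Reals)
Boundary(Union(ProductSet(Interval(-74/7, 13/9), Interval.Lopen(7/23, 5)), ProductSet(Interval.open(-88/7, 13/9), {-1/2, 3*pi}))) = Union(ProductSet({-74/7, 13/9}, Interval(7/23, 5)), ProductSet(Interval(-88/7, 13/9), {-1/2, 3*pi}), ProductSet(Interval(-74/7, 13/9), {7/23, 5}))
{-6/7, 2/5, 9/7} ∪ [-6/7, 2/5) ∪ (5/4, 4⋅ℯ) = [-6/7, 2/5] ∪ (5/4, 4⋅ℯ)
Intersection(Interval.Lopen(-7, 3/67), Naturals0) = Range(0, 1, 1)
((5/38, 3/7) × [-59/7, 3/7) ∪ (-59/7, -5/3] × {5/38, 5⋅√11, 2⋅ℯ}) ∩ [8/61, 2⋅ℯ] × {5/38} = (5/38, 3/7) × {5/38}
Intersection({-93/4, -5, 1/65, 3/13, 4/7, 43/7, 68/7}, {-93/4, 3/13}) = {-93/4, 3/13}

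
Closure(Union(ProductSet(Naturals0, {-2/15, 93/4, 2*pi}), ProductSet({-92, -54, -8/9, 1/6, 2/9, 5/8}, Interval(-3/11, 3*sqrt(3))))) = Union(ProductSet({-92, -54, -8/9, 1/6, 2/9, 5/8}, Interval(-3/11, 3*sqrt(3))), ProductSet(Naturals0, {-2/15, 93/4, 2*pi}))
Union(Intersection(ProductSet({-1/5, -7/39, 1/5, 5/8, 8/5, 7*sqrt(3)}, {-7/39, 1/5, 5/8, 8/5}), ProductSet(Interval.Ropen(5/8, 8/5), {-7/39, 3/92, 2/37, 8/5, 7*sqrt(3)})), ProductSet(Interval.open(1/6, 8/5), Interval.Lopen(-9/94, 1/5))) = Union(ProductSet({5/8}, {-7/39, 8/5}), ProductSet(Interval.open(1/6, 8/5), Interval.Lopen(-9/94, 1/5)))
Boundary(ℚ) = ℝ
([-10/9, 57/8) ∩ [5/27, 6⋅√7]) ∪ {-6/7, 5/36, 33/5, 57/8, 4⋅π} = {-6/7, 5/36, 4⋅π} ∪ [5/27, 57/8]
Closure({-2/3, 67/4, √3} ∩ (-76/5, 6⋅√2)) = {-2/3, √3}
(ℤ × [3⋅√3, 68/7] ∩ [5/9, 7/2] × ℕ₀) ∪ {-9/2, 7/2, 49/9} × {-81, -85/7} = ({-9/2, 7/2, 49/9} × {-81, -85/7}) ∪ ({1, 2, 3} × {6, 7, 8, 9})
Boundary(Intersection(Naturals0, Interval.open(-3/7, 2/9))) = Range(0, 1, 1)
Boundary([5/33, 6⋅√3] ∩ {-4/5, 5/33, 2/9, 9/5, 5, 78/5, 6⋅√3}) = {5/33, 2/9, 9/5, 5, 6⋅√3}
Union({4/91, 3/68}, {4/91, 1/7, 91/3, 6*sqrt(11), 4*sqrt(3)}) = {4/91, 3/68, 1/7, 91/3, 6*sqrt(11), 4*sqrt(3)}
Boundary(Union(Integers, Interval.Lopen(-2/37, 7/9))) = Union(Complement(Integers, Interval.open(-2/37, 7/9)), {-2/37, 7/9})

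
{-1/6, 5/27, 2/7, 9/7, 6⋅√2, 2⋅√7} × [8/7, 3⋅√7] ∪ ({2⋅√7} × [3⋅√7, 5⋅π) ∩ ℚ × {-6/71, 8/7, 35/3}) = {-1/6, 5/27, 2/7, 9/7, 6⋅√2, 2⋅√7} × [8/7, 3⋅√7]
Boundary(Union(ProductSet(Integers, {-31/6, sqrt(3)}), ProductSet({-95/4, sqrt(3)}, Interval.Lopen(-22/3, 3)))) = Union(ProductSet({-95/4, sqrt(3)}, Interval(-22/3, 3)), ProductSet(Integers, {-31/6, sqrt(3)}))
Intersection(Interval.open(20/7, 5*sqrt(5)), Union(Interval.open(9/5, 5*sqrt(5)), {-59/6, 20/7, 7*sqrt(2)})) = Interval.open(20/7, 5*sqrt(5))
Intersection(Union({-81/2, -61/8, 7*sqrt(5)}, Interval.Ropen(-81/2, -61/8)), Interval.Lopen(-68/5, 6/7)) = Interval.Lopen(-68/5, -61/8)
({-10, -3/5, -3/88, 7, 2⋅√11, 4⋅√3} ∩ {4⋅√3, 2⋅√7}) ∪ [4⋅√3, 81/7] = [4⋅√3, 81/7]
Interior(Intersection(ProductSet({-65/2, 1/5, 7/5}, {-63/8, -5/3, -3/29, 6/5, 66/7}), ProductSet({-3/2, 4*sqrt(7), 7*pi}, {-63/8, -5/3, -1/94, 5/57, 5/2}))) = EmptySet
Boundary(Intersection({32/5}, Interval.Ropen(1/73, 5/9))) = EmptySet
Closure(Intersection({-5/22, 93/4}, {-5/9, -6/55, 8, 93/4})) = {93/4}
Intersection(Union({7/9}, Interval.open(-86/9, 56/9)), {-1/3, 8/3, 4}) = {-1/3, 8/3, 4}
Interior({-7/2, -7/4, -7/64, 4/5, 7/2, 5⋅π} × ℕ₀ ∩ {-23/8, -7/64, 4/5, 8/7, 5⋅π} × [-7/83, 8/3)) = ∅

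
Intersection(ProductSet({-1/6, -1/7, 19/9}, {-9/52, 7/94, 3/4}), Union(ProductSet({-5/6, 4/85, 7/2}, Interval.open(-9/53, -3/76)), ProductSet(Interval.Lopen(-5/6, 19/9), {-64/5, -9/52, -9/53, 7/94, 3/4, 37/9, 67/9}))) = ProductSet({-1/6, -1/7, 19/9}, {-9/52, 7/94, 3/4})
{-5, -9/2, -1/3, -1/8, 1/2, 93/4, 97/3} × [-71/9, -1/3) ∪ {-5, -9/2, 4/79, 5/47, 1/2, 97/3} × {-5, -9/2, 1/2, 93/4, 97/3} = ({-5, -9/2, 4/79, 5/47, 1/2, 97/3} × {-5, -9/2, 1/2, 93/4, 97/3}) ∪ ({-5, -9/2, -1/3, -1/8, 1/2, 93/4, 97/3} × [-71/9, -1/3))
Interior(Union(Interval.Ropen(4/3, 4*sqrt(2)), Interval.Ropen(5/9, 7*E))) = Interval.open(5/9, 7*E)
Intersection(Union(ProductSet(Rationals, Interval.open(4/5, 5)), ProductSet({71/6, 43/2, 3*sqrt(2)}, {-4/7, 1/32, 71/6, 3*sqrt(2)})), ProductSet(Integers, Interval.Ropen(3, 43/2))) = ProductSet(Integers, Interval.Ropen(3, 5))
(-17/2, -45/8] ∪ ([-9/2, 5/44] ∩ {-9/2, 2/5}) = (-17/2, -45/8] ∪ {-9/2}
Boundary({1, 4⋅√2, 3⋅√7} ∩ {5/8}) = ∅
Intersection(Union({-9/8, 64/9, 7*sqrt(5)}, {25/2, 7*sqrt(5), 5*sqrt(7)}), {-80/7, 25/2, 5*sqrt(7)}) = {25/2, 5*sqrt(7)}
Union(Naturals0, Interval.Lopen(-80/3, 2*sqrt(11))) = Union(Interval.Lopen(-80/3, 2*sqrt(11)), Naturals0)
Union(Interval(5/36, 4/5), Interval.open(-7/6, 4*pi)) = Interval.open(-7/6, 4*pi)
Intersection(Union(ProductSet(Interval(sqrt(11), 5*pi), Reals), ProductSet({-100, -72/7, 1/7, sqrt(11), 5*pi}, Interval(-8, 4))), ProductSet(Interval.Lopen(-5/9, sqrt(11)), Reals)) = Union(ProductSet({sqrt(11)}, Reals), ProductSet({1/7, sqrt(11)}, Interval(-8, 4)))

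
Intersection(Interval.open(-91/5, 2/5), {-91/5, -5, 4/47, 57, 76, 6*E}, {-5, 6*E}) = {-5}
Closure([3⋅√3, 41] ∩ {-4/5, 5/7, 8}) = {8}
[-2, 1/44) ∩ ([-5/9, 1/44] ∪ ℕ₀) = [-5/9, 1/44) ∪ {0}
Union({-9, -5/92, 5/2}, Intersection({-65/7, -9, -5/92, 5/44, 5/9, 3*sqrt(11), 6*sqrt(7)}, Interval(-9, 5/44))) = {-9, -5/92, 5/44, 5/2}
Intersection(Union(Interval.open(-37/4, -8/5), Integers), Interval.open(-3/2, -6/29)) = Range(-1, 0, 1)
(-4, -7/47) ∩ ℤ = {-3, -2, -1}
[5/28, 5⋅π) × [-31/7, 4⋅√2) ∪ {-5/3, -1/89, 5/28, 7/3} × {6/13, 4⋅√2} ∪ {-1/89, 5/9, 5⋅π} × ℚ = ({-1/89, 5/9, 5⋅π} × ℚ) ∪ ({-5/3, -1/89, 5/28, 7/3} × {6/13, 4⋅√2}) ∪ ([5/28, 5⋅π) × [-31/7, 4⋅√2))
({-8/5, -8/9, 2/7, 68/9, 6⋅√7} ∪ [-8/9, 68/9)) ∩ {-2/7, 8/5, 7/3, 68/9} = {-2/7, 8/5, 7/3, 68/9}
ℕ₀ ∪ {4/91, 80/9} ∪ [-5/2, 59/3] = [-5/2, 59/3] ∪ ℕ₀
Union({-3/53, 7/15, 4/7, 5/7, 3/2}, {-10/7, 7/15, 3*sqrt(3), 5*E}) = {-10/7, -3/53, 7/15, 4/7, 5/7, 3/2, 3*sqrt(3), 5*E}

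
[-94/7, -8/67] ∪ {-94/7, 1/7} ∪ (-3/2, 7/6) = [-94/7, 7/6)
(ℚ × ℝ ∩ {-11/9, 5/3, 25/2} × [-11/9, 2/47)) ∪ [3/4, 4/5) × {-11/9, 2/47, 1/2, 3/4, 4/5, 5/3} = ({-11/9, 5/3, 25/2} × [-11/9, 2/47)) ∪ ([3/4, 4/5) × {-11/9, 2/47, 1/2, 3/4, 4/5, 5/3})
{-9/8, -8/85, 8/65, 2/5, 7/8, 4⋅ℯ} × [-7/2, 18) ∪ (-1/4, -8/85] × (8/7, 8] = ((-1/4, -8/85] × (8/7, 8]) ∪ ({-9/8, -8/85, 8/65, 2/5, 7/8, 4⋅ℯ} × [-7/2, 18))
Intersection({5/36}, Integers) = EmptySet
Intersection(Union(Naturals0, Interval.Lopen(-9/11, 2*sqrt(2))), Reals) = Union(Interval.Lopen(-9/11, 2*sqrt(2)), Naturals0)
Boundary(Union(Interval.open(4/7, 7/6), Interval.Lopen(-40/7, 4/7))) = {-40/7, 7/6}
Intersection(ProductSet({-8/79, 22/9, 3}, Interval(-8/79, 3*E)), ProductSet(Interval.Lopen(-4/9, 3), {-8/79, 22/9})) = ProductSet({-8/79, 22/9, 3}, {-8/79, 22/9})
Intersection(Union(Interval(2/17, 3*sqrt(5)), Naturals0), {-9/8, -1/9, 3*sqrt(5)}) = {3*sqrt(5)}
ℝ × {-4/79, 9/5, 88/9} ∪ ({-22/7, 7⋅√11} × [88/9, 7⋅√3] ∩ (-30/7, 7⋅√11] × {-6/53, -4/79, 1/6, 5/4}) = ℝ × {-4/79, 9/5, 88/9}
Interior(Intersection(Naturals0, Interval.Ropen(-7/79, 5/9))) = EmptySet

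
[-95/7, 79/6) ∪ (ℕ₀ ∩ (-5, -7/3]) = [-95/7, 79/6)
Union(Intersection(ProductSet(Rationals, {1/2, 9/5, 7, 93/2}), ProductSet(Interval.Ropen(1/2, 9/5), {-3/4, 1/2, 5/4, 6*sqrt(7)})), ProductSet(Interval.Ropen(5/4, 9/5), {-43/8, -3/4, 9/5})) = Union(ProductSet(Intersection(Interval.Ropen(1/2, 9/5), Rationals), {1/2}), ProductSet(Interval.Ropen(5/4, 9/5), {-43/8, -3/4, 9/5}))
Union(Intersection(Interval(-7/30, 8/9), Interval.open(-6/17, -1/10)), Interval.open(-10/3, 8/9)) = Interval.open(-10/3, 8/9)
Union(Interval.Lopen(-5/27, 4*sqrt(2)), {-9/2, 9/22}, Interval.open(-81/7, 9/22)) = Interval.Lopen(-81/7, 4*sqrt(2))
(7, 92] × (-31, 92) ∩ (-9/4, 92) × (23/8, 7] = (7, 92) × (23/8, 7]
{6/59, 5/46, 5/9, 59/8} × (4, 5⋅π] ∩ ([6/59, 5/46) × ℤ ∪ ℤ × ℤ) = {6/59} × {5, 6, …, 15}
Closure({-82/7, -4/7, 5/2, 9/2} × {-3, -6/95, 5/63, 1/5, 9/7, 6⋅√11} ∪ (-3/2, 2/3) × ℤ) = ([-3/2, 2/3] × ℤ) ∪ ({-82/7, -4/7, 5/2, 9/2} × {-3, -6/95, 5/63, 1/5, 9/7, 6⋅√11})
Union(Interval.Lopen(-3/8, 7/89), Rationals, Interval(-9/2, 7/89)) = Union(Interval(-9/2, 7/89), Rationals)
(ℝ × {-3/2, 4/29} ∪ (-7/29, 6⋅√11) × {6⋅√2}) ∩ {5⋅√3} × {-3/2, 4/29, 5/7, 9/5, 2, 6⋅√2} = {5⋅√3} × {-3/2, 4/29, 6⋅√2}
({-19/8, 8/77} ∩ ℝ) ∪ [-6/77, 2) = {-19/8} ∪ [-6/77, 2)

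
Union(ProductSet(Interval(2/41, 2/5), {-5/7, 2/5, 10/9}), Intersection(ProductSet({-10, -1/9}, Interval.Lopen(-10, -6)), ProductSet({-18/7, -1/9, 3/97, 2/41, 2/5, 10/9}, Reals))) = Union(ProductSet({-1/9}, Interval.Lopen(-10, -6)), ProductSet(Interval(2/41, 2/5), {-5/7, 2/5, 10/9}))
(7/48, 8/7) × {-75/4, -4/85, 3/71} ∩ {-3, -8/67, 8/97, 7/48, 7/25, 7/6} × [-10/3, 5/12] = {7/25} × {-4/85, 3/71}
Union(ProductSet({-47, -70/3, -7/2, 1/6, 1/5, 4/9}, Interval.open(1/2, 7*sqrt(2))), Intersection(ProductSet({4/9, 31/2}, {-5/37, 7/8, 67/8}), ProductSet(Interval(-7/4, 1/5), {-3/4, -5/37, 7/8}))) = ProductSet({-47, -70/3, -7/2, 1/6, 1/5, 4/9}, Interval.open(1/2, 7*sqrt(2)))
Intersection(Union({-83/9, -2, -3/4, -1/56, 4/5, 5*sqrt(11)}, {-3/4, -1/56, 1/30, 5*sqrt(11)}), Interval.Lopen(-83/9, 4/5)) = {-2, -3/4, -1/56, 1/30, 4/5}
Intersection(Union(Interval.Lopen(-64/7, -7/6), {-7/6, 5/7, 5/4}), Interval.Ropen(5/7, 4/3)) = {5/7, 5/4}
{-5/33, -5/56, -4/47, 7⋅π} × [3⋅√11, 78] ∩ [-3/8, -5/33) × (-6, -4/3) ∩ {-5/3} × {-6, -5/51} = ∅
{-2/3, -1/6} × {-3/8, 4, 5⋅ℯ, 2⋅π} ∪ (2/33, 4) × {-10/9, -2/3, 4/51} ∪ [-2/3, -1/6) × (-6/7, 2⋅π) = ((2/33, 4) × {-10/9, -2/3, 4/51}) ∪ ({-2/3, -1/6} × {-3/8, 4, 5⋅ℯ, 2⋅π}) ∪ ([-2/3, -1/6) × (-6/7, 2⋅π))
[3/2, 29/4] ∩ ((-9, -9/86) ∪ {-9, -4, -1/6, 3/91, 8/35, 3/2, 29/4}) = {3/2, 29/4}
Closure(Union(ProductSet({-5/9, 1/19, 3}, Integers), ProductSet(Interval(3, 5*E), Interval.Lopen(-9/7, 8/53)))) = Union(ProductSet({-5/9, 1/19, 3}, Integers), ProductSet(Interval(3, 5*E), Interval(-9/7, 8/53)))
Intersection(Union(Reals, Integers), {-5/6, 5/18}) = {-5/6, 5/18}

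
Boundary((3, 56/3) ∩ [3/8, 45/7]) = {3, 45/7}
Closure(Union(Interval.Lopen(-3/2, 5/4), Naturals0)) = Union(Complement(Naturals0, Interval.open(-3/2, 5/4)), Interval(-3/2, 5/4), Naturals0)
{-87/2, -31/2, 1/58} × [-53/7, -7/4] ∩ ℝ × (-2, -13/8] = {-87/2, -31/2, 1/58} × (-2, -7/4]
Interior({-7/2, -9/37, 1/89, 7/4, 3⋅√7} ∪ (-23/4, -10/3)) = (-23/4, -10/3)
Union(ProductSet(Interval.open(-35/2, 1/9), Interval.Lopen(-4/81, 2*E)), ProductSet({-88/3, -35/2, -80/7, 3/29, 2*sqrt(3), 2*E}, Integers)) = Union(ProductSet({-88/3, -35/2, -80/7, 3/29, 2*sqrt(3), 2*E}, Integers), ProductSet(Interval.open(-35/2, 1/9), Interval.Lopen(-4/81, 2*E)))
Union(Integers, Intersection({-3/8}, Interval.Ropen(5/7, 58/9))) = Integers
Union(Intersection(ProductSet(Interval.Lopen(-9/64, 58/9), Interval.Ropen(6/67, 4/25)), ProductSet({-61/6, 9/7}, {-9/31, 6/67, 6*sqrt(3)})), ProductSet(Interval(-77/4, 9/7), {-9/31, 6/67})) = ProductSet(Interval(-77/4, 9/7), {-9/31, 6/67})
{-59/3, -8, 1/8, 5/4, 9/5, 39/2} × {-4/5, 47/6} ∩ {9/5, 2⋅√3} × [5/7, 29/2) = {9/5} × {47/6}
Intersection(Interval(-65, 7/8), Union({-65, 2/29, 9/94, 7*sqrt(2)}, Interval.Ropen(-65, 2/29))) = Union({9/94}, Interval(-65, 2/29))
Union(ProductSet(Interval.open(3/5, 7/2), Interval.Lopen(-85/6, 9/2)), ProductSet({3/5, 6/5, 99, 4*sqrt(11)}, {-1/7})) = Union(ProductSet({3/5, 6/5, 99, 4*sqrt(11)}, {-1/7}), ProductSet(Interval.open(3/5, 7/2), Interval.Lopen(-85/6, 9/2)))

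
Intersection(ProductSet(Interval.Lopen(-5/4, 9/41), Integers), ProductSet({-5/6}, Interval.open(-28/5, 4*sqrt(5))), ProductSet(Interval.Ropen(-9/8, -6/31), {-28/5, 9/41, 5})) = ProductSet({-5/6}, {5})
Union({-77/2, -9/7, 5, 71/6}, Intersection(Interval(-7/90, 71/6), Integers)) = Union({-77/2, -9/7, 71/6}, Range(0, 12, 1))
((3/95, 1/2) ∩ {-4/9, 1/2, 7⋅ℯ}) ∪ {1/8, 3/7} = {1/8, 3/7}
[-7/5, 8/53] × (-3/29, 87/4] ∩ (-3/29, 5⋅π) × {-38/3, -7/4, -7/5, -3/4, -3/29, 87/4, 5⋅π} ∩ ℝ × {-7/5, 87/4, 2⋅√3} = (-3/29, 8/53] × {87/4}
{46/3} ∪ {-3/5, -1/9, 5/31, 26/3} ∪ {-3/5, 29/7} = {-3/5, -1/9, 5/31, 29/7, 26/3, 46/3}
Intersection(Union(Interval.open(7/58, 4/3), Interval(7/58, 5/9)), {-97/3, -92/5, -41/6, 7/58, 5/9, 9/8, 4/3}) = {7/58, 5/9, 9/8}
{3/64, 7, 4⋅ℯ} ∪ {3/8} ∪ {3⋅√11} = {3/64, 3/8, 7, 3⋅√11, 4⋅ℯ}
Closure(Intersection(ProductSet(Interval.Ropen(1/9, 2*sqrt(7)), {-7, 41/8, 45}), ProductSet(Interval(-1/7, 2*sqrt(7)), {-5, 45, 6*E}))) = ProductSet(Interval(1/9, 2*sqrt(7)), {45})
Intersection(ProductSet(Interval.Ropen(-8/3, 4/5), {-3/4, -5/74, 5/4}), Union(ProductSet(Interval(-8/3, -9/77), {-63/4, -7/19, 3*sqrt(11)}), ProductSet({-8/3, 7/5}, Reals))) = ProductSet({-8/3}, {-3/4, -5/74, 5/4})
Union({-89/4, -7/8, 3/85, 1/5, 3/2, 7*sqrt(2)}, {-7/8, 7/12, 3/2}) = {-89/4, -7/8, 3/85, 1/5, 7/12, 3/2, 7*sqrt(2)}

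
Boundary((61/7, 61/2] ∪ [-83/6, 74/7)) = {-83/6, 61/2}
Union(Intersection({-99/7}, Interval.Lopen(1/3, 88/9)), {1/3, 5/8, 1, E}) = {1/3, 5/8, 1, E}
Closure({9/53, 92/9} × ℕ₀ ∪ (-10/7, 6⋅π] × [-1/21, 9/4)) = ({-10/7, 6⋅π} × [-1/21, 9/4]) ∪ ([-10/7, 6⋅π] × {-1/21, 9/4}) ∪ ({9/53, 92/9} × (ℕ₀ ∪ (ℕ₀ \ (-1/21, 9/4)))) ∪ ((-10/7, 6⋅π] × [-1/21, 9/4))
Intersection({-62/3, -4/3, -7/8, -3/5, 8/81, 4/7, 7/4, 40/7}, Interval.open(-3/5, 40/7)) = {8/81, 4/7, 7/4}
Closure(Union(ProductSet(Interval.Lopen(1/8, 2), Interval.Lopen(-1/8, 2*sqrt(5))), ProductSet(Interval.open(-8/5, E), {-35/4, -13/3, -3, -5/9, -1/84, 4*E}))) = Union(ProductSet({1/8, 2}, Interval(-1/8, 2*sqrt(5))), ProductSet(Interval(-8/5, E), {-35/4, -13/3, -3, -5/9, -1/84, 4*E}), ProductSet(Interval(1/8, 2), {-1/8, 2*sqrt(5)}), ProductSet(Interval.Lopen(1/8, 2), Interval.Lopen(-1/8, 2*sqrt(5))))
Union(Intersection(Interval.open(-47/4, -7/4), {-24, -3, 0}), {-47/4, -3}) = {-47/4, -3}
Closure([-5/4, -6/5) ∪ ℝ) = (-∞, ∞)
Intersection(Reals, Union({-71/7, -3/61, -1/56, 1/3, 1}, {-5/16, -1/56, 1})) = {-71/7, -5/16, -3/61, -1/56, 1/3, 1}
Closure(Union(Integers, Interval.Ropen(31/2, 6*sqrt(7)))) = Union(Integers, Interval(31/2, 6*sqrt(7)))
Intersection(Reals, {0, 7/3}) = {0, 7/3}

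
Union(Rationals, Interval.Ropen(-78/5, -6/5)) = Union(Interval(-78/5, -6/5), Rationals)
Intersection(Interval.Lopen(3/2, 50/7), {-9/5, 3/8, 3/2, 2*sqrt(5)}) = {2*sqrt(5)}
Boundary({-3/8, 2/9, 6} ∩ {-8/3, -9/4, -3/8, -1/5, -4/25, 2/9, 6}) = {-3/8, 2/9, 6}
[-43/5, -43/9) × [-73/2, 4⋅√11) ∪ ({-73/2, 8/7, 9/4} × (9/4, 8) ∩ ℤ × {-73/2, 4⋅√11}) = [-43/5, -43/9) × [-73/2, 4⋅√11)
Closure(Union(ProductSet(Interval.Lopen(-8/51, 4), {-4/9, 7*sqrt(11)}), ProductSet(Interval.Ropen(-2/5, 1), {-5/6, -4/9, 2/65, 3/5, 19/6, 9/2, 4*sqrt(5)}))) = Union(ProductSet(Interval(-2/5, 1), {-5/6, -4/9, 2/65, 3/5, 19/6, 9/2, 4*sqrt(5)}), ProductSet(Interval(-8/51, 4), {-4/9, 7*sqrt(11)}))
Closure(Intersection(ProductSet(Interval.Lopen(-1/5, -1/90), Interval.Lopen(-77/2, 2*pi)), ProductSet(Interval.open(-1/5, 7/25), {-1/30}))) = ProductSet(Interval(-1/5, -1/90), {-1/30})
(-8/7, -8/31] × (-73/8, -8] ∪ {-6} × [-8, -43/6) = ({-6} × [-8, -43/6)) ∪ ((-8/7, -8/31] × (-73/8, -8])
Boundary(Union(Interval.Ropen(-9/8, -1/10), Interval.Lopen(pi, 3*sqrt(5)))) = {-9/8, -1/10, 3*sqrt(5), pi}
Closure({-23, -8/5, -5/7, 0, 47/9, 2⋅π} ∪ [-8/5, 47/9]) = {-23, 2⋅π} ∪ [-8/5, 47/9]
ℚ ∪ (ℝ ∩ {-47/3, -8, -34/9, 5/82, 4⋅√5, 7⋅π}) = ℚ ∪ {4⋅√5, 7⋅π}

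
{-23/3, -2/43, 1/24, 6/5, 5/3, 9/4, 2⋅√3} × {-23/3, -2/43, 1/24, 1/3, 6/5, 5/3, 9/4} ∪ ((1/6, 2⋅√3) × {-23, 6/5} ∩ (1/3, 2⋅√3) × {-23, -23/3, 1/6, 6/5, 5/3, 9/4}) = ((1/3, 2⋅√3) × {-23, 6/5}) ∪ ({-23/3, -2/43, 1/24, 6/5, 5/3, 9/4, 2⋅√3} × {-23/3, -2/43, 1/24, 1/3, 6/5, 5/3, 9/4})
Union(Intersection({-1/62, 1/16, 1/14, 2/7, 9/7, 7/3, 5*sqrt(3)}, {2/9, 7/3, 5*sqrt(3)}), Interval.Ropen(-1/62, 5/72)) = Union({7/3, 5*sqrt(3)}, Interval.Ropen(-1/62, 5/72))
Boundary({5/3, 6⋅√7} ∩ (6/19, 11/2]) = {5/3}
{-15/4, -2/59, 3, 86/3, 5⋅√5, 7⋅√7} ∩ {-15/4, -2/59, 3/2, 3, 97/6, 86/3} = {-15/4, -2/59, 3, 86/3}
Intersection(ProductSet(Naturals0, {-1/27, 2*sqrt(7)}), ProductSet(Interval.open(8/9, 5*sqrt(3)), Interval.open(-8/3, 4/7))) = ProductSet(Range(1, 9, 1), {-1/27})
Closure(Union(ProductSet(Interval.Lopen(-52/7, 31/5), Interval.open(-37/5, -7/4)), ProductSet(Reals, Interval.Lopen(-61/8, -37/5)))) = Union(ProductSet({-52/7, 31/5}, Interval(-37/5, -7/4)), ProductSet(Interval(-52/7, 31/5), {-37/5, -7/4}), ProductSet(Interval.Lopen(-52/7, 31/5), Interval.open(-37/5, -7/4)), ProductSet(Reals, Interval(-61/8, -37/5)))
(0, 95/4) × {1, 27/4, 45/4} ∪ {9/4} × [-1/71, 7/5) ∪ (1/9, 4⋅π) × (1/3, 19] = ({9/4} × [-1/71, 7/5)) ∪ ((0, 95/4) × {1, 27/4, 45/4}) ∪ ((1/9, 4⋅π) × (1/3, 19])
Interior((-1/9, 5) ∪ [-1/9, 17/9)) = (-1/9, 5)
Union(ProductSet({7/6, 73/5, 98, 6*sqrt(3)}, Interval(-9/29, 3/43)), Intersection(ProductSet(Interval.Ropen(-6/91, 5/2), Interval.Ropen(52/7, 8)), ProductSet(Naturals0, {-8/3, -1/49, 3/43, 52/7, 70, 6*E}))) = Union(ProductSet({7/6, 73/5, 98, 6*sqrt(3)}, Interval(-9/29, 3/43)), ProductSet(Range(0, 3, 1), {52/7}))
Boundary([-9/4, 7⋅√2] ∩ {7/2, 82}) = {7/2}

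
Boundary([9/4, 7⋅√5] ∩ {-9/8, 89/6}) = {89/6}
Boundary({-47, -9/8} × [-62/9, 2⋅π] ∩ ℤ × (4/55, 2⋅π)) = {-47} × [4/55, 2⋅π]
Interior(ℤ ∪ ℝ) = ℝ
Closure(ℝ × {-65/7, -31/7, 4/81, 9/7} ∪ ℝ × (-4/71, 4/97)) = ℝ × ({-65/7, -31/7, 4/81, 9/7} ∪ [-4/71, 4/97])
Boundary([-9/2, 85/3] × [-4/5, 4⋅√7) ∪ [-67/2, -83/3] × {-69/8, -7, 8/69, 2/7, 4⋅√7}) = ({-9/2, 85/3} × [-4/5, 4⋅√7]) ∪ ([-9/2, 85/3] × {-4/5, 4⋅√7}) ∪ ([-67/2, -83/3] × {-69/8, -7, 8/69, 2/7, 4⋅√7})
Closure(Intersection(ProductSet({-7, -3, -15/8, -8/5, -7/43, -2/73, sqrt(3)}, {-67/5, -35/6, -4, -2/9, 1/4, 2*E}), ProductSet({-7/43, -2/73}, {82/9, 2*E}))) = ProductSet({-7/43, -2/73}, {2*E})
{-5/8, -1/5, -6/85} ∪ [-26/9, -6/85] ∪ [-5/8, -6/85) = [-26/9, -6/85]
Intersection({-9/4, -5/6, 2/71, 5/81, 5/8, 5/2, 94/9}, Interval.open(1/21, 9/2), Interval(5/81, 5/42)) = {5/81}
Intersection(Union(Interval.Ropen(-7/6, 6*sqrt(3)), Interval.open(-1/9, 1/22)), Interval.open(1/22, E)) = Interval.open(1/22, E)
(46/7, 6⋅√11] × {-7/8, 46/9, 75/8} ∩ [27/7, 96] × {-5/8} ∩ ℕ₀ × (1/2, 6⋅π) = ∅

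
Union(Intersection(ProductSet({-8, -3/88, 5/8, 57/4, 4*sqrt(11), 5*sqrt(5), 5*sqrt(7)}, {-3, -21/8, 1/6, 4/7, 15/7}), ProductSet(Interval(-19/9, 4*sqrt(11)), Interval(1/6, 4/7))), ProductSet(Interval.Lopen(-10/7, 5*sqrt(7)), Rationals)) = Union(ProductSet({-3/88, 5/8, 4*sqrt(11), 5*sqrt(5), 5*sqrt(7)}, {1/6, 4/7}), ProductSet(Interval.Lopen(-10/7, 5*sqrt(7)), Rationals))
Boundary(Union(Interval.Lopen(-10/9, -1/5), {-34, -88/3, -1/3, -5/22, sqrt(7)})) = {-34, -88/3, -10/9, -1/5, sqrt(7)}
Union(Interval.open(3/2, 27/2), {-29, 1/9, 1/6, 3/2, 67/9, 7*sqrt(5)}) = Union({-29, 1/9, 1/6, 7*sqrt(5)}, Interval.Ropen(3/2, 27/2))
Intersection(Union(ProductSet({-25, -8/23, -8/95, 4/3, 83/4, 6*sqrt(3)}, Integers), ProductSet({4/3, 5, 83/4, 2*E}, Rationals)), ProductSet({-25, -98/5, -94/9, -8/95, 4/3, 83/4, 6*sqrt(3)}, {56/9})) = ProductSet({4/3, 83/4}, {56/9})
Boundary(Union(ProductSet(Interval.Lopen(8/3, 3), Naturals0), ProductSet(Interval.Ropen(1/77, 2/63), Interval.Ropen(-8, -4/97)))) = Union(ProductSet({1/77, 2/63}, Interval(-8, -4/97)), ProductSet(Interval(1/77, 2/63), {-8, -4/97}), ProductSet(Interval(8/3, 3), Union(Complement(Naturals0, Interval.open(-8, -4/97)), Naturals0)))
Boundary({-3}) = {-3}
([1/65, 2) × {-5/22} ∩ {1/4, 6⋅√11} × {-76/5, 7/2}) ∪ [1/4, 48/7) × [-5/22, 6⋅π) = [1/4, 48/7) × [-5/22, 6⋅π)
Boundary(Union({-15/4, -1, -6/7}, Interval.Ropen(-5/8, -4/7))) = {-15/4, -1, -6/7, -5/8, -4/7}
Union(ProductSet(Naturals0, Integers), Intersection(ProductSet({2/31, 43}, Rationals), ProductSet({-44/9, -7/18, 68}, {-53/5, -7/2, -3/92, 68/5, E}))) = ProductSet(Naturals0, Integers)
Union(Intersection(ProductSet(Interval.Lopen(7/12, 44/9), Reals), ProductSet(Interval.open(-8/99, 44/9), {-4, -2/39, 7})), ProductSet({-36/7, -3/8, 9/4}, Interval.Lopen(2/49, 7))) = Union(ProductSet({-36/7, -3/8, 9/4}, Interval.Lopen(2/49, 7)), ProductSet(Interval.open(7/12, 44/9), {-4, -2/39, 7}))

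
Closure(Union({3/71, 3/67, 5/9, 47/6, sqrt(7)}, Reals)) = Reals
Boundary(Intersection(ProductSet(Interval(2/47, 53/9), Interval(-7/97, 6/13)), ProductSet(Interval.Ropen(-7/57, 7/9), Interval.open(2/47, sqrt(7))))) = Union(ProductSet({2/47, 7/9}, Interval(2/47, 6/13)), ProductSet(Interval(2/47, 7/9), {2/47, 6/13}))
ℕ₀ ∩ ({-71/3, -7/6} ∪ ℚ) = ℕ₀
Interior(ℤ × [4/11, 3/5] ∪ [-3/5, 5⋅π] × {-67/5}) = ∅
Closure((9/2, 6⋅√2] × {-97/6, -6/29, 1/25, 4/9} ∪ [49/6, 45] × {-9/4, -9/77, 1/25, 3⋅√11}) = ([9/2, 6⋅√2] × {-97/6, -6/29, 1/25, 4/9}) ∪ ([49/6, 45] × {-9/4, -9/77, 1/25, 3⋅√11})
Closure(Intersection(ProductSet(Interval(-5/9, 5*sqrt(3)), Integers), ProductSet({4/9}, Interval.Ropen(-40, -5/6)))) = ProductSet({4/9}, Range(-40, 0, 1))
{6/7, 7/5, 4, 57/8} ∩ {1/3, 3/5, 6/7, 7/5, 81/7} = {6/7, 7/5}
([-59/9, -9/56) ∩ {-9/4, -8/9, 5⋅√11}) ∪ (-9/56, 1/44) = {-9/4, -8/9} ∪ (-9/56, 1/44)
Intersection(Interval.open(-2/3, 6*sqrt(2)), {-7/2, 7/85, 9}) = {7/85}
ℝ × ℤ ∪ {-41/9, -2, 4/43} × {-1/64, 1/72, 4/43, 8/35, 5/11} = (ℝ × ℤ) ∪ ({-41/9, -2, 4/43} × {-1/64, 1/72, 4/43, 8/35, 5/11})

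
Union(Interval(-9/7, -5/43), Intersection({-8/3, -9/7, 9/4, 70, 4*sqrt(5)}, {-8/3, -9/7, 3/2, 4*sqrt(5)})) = Union({-8/3, 4*sqrt(5)}, Interval(-9/7, -5/43))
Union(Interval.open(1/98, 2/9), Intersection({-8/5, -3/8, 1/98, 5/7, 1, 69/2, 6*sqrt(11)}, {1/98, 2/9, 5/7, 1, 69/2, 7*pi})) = Union({5/7, 1, 69/2}, Interval.Ropen(1/98, 2/9))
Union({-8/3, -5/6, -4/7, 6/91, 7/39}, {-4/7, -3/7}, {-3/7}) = {-8/3, -5/6, -4/7, -3/7, 6/91, 7/39}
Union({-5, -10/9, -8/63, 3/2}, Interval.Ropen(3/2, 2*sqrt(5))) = Union({-5, -10/9, -8/63}, Interval.Ropen(3/2, 2*sqrt(5)))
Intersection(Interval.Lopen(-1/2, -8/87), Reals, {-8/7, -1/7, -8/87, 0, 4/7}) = {-1/7, -8/87}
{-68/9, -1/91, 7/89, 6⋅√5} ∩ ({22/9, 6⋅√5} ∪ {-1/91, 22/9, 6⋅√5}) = {-1/91, 6⋅√5}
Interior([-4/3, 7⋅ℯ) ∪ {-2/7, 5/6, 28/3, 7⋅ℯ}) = (-4/3, 7⋅ℯ)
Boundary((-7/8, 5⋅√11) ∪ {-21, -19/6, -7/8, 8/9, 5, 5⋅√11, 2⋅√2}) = {-21, -19/6, -7/8, 5⋅√11}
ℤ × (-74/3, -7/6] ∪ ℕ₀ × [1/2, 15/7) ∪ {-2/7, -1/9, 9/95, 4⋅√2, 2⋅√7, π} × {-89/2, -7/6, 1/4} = (ℤ × (-74/3, -7/6]) ∪ (ℕ₀ × [1/2, 15/7)) ∪ ({-2/7, -1/9, 9/95, 4⋅√2, 2⋅√7, π} × {-89/2, -7/6, 1/4})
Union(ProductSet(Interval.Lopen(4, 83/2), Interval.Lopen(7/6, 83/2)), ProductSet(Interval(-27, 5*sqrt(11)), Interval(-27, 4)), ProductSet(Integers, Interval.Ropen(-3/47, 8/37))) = Union(ProductSet(Integers, Interval.Ropen(-3/47, 8/37)), ProductSet(Interval(-27, 5*sqrt(11)), Interval(-27, 4)), ProductSet(Interval.Lopen(4, 83/2), Interval.Lopen(7/6, 83/2)))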